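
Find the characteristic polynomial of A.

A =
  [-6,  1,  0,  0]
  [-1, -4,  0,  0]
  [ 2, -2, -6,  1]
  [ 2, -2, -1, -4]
x^4 + 20*x^3 + 150*x^2 + 500*x + 625

Expanding det(x·I − A) (e.g. by cofactor expansion or by noting that A is similar to its Jordan form J, which has the same characteristic polynomial as A) gives
  χ_A(x) = x^4 + 20*x^3 + 150*x^2 + 500*x + 625
which factors as (x + 5)^4. The eigenvalues (with algebraic multiplicities) are λ = -5 with multiplicity 4.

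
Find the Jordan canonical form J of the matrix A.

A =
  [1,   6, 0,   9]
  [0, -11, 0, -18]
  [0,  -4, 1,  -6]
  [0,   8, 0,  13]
J_2(1) ⊕ J_1(1) ⊕ J_1(1)

The characteristic polynomial is
  det(x·I − A) = x^4 - 4*x^3 + 6*x^2 - 4*x + 1 = (x - 1)^4

Eigenvalues and multiplicities (the geometric multiplicity of λ is n − rank(A − λI), which equals the number of Jordan blocks for λ):
  λ = 1: algebraic multiplicity = 4, geometric multiplicity = 3

Determining the block sizes for each eigenvalue:
  λ = 1: 3 blocks summing to 4 forces exactly one block of size 2 and the rest size 1 → block sizes [2, 1, 1]

Assembling the blocks gives a Jordan form
J =
  [1, 1, 0, 0]
  [0, 1, 0, 0]
  [0, 0, 1, 0]
  [0, 0, 0, 1]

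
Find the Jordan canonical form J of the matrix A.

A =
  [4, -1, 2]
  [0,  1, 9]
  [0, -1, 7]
J_3(4)

The characteristic polynomial is
  det(x·I − A) = x^3 - 12*x^2 + 48*x - 64 = (x - 4)^3

Eigenvalues and multiplicities (the geometric multiplicity of λ is n − rank(A − λI), which equals the number of Jordan blocks for λ):
  λ = 4: algebraic multiplicity = 3, geometric multiplicity = 1

Determining the block sizes for each eigenvalue:
  λ = 4: one block (gm = 1), so the single block has size am = 3 → block sizes [3]

Assembling the blocks gives a Jordan form
J =
  [4, 1, 0]
  [0, 4, 1]
  [0, 0, 4]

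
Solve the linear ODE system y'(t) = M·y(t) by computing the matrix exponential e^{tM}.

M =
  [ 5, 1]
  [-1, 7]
e^{tM} =
  [-t*exp(6*t) + exp(6*t), t*exp(6*t)]
  [-t*exp(6*t), t*exp(6*t) + exp(6*t)]

Strategy: write M = P · J · P⁻¹ where J is a Jordan canonical form, so e^{tM} = P · e^{tJ} · P⁻¹, and e^{tJ} can be computed block-by-block.

M has Jordan form
J =
  [6, 1]
  [0, 6]
(up to reordering of blocks).

Per-block formulas:
  For a 2×2 Jordan block J_2(6): exp(t · J_2(6)) = e^(6t)·(I + t·N), where N is the 2×2 nilpotent shift.

After assembling e^{tJ} and conjugating by P, we get:

e^{tM} =
  [-t*exp(6*t) + exp(6*t), t*exp(6*t)]
  [-t*exp(6*t), t*exp(6*t) + exp(6*t)]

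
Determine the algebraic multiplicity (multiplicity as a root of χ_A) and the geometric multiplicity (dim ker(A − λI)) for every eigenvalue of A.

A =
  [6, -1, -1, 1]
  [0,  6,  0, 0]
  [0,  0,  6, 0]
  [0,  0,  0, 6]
λ = 6: alg = 4, geom = 3

Step 1 — factor the characteristic polynomial to read off the algebraic multiplicities:
  χ_A(x) = (x - 6)^4

Step 2 — compute geometric multiplicities via the rank-nullity identity g(λ) = n − rank(A − λI):
  rank(A − (6)·I) = 1, so dim ker(A − (6)·I) = n − 1 = 3

Summary:
  λ = 6: algebraic multiplicity = 4, geometric multiplicity = 3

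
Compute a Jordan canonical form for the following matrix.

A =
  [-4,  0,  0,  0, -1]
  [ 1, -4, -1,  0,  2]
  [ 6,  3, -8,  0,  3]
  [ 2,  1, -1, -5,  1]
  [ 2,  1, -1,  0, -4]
J_3(-5) ⊕ J_1(-5) ⊕ J_1(-5)

The characteristic polynomial is
  det(x·I − A) = x^5 + 25*x^4 + 250*x^3 + 1250*x^2 + 3125*x + 3125 = (x + 5)^5

Eigenvalues and multiplicities (the geometric multiplicity of λ is n − rank(A − λI), which equals the number of Jordan blocks for λ):
  λ = -5: algebraic multiplicity = 5, geometric multiplicity = 3

Determining the block sizes for each eigenvalue:
  λ = -5: with am = 5 and gm = 3, the partition is not yet determined (e.g. several partitions of 5 into 3 parts exist). Let N = A − (-5)·I. Computing rank(N^1) = 2, rank(N^2) = 1, rank(N^3) = 0; the number of blocks of size ≥ j is rank(N^{j−1}) − rank(N^j), giving [3, 1, 1]. So we have 1 block(s) of size 3, 2 block(s) of size 1 → block sizes [3, 1, 1]

Assembling the blocks gives a Jordan form
J =
  [-5,  1,  0,  0,  0]
  [ 0, -5,  1,  0,  0]
  [ 0,  0, -5,  0,  0]
  [ 0,  0,  0, -5,  0]
  [ 0,  0,  0,  0, -5]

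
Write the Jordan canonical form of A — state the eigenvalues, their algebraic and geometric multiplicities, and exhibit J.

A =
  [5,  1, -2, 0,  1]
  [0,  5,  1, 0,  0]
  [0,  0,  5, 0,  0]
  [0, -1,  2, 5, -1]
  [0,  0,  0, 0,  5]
J_3(5) ⊕ J_1(5) ⊕ J_1(5)

The characteristic polynomial is
  det(x·I − A) = x^5 - 25*x^4 + 250*x^3 - 1250*x^2 + 3125*x - 3125 = (x - 5)^5

Eigenvalues and multiplicities (the geometric multiplicity of λ is n − rank(A − λI), which equals the number of Jordan blocks for λ):
  λ = 5: algebraic multiplicity = 5, geometric multiplicity = 3

Determining the block sizes for each eigenvalue:
  λ = 5: with am = 5 and gm = 3, the partition is not yet determined (e.g. several partitions of 5 into 3 parts exist). Let N = A − (5)·I. Computing rank(N^1) = 2, rank(N^2) = 1, rank(N^3) = 0; the number of blocks of size ≥ j is rank(N^{j−1}) − rank(N^j), giving [3, 1, 1]. So we have 1 block(s) of size 3, 2 block(s) of size 1 → block sizes [3, 1, 1]

Assembling the blocks gives a Jordan form
J =
  [5, 1, 0, 0, 0]
  [0, 5, 1, 0, 0]
  [0, 0, 5, 0, 0]
  [0, 0, 0, 5, 0]
  [0, 0, 0, 0, 5]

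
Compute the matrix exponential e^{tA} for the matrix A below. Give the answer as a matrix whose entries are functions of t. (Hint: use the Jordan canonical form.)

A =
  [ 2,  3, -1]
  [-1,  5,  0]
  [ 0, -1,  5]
e^{tA} =
  [t^2*exp(4*t)/2 - 2*t*exp(4*t) + exp(4*t), -t^2*exp(4*t) + 3*t*exp(4*t), t^2*exp(4*t)/2 - t*exp(4*t)]
  [t^2*exp(4*t)/2 - t*exp(4*t), -t^2*exp(4*t) + t*exp(4*t) + exp(4*t), t^2*exp(4*t)/2]
  [t^2*exp(4*t)/2, -t^2*exp(4*t) - t*exp(4*t), t^2*exp(4*t)/2 + t*exp(4*t) + exp(4*t)]

Strategy: write A = P · J · P⁻¹ where J is a Jordan canonical form, so e^{tA} = P · e^{tJ} · P⁻¹, and e^{tJ} can be computed block-by-block.

A has Jordan form
J =
  [4, 1, 0]
  [0, 4, 1]
  [0, 0, 4]
(up to reordering of blocks).

Per-block formulas:
  For a 3×3 Jordan block J_3(4): exp(t · J_3(4)) = e^(4t)·(I + t·N + (t^2/2)·N^2), where N is the 3×3 nilpotent shift.

After assembling e^{tJ} and conjugating by P, we get:

e^{tA} =
  [t^2*exp(4*t)/2 - 2*t*exp(4*t) + exp(4*t), -t^2*exp(4*t) + 3*t*exp(4*t), t^2*exp(4*t)/2 - t*exp(4*t)]
  [t^2*exp(4*t)/2 - t*exp(4*t), -t^2*exp(4*t) + t*exp(4*t) + exp(4*t), t^2*exp(4*t)/2]
  [t^2*exp(4*t)/2, -t^2*exp(4*t) - t*exp(4*t), t^2*exp(4*t)/2 + t*exp(4*t) + exp(4*t)]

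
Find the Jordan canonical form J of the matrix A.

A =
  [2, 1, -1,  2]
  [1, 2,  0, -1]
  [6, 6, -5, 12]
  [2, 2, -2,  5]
J_3(1) ⊕ J_1(1)

The characteristic polynomial is
  det(x·I − A) = x^4 - 4*x^3 + 6*x^2 - 4*x + 1 = (x - 1)^4

Eigenvalues and multiplicities (the geometric multiplicity of λ is n − rank(A − λI), which equals the number of Jordan blocks for λ):
  λ = 1: algebraic multiplicity = 4, geometric multiplicity = 2

Determining the block sizes for each eigenvalue:
  λ = 1: with am = 4 and gm = 2, the partition is not yet determined (e.g. several partitions of 4 into 2 parts exist). Let N = A − (1)·I. Computing rank(N^1) = 2, rank(N^2) = 1, rank(N^3) = 0; the number of blocks of size ≥ j is rank(N^{j−1}) − rank(N^j), giving [2, 1, 1]. So we have 1 block(s) of size 3, 1 block(s) of size 1 → block sizes [3, 1]

Assembling the blocks gives a Jordan form
J =
  [1, 1, 0, 0]
  [0, 1, 1, 0]
  [0, 0, 1, 0]
  [0, 0, 0, 1]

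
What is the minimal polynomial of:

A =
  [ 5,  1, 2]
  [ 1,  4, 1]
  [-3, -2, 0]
x^3 - 9*x^2 + 27*x - 27

The characteristic polynomial is χ_A(x) = (x - 3)^3, so the eigenvalues are known. The minimal polynomial is
  m_A(x) = Π_λ (x − λ)^{k_λ}
where k_λ is the size of the *largest* Jordan block for λ (equivalently, the smallest k with (A − λI)^k v = 0 for every generalised eigenvector v of λ).

  λ = 3: largest Jordan block has size 3, contributing (x − 3)^3

So m_A(x) = (x - 3)^3 = x^3 - 9*x^2 + 27*x - 27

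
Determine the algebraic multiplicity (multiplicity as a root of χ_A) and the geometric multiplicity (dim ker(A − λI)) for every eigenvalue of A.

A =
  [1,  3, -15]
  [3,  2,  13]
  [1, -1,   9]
λ = 4: alg = 3, geom = 1

Step 1 — factor the characteristic polynomial to read off the algebraic multiplicities:
  χ_A(x) = (x - 4)^3

Step 2 — compute geometric multiplicities via the rank-nullity identity g(λ) = n − rank(A − λI):
  rank(A − (4)·I) = 2, so dim ker(A − (4)·I) = n − 2 = 1

Summary:
  λ = 4: algebraic multiplicity = 3, geometric multiplicity = 1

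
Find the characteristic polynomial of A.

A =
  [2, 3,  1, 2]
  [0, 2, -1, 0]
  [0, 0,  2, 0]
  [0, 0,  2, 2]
x^4 - 8*x^3 + 24*x^2 - 32*x + 16

Expanding det(x·I − A) (e.g. by cofactor expansion or by noting that A is similar to its Jordan form J, which has the same characteristic polynomial as A) gives
  χ_A(x) = x^4 - 8*x^3 + 24*x^2 - 32*x + 16
which factors as (x - 2)^4. The eigenvalues (with algebraic multiplicities) are λ = 2 with multiplicity 4.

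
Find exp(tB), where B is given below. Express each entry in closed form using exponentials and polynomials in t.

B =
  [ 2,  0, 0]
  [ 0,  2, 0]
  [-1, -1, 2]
e^{tB} =
  [exp(2*t), 0, 0]
  [0, exp(2*t), 0]
  [-t*exp(2*t), -t*exp(2*t), exp(2*t)]

Strategy: write B = P · J · P⁻¹ where J is a Jordan canonical form, so e^{tB} = P · e^{tJ} · P⁻¹, and e^{tJ} can be computed block-by-block.

B has Jordan form
J =
  [2, 1, 0]
  [0, 2, 0]
  [0, 0, 2]
(up to reordering of blocks).

Per-block formulas:
  For a 2×2 Jordan block J_2(2): exp(t · J_2(2)) = e^(2t)·(I + t·N), where N is the 2×2 nilpotent shift.
  For a 1×1 block at λ = 2: exp(t · [2]) = [e^(2t)].

After assembling e^{tJ} and conjugating by P, we get:

e^{tB} =
  [exp(2*t), 0, 0]
  [0, exp(2*t), 0]
  [-t*exp(2*t), -t*exp(2*t), exp(2*t)]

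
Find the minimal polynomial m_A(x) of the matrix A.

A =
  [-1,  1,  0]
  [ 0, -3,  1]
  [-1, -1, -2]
x^3 + 6*x^2 + 12*x + 8

The characteristic polynomial is χ_A(x) = (x + 2)^3, so the eigenvalues are known. The minimal polynomial is
  m_A(x) = Π_λ (x − λ)^{k_λ}
where k_λ is the size of the *largest* Jordan block for λ (equivalently, the smallest k with (A − λI)^k v = 0 for every generalised eigenvector v of λ).

  λ = -2: largest Jordan block has size 3, contributing (x + 2)^3

So m_A(x) = (x + 2)^3 = x^3 + 6*x^2 + 12*x + 8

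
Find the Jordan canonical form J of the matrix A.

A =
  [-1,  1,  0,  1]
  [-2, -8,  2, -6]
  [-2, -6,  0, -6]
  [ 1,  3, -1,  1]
J_3(-2) ⊕ J_1(-2)

The characteristic polynomial is
  det(x·I − A) = x^4 + 8*x^3 + 24*x^2 + 32*x + 16 = (x + 2)^4

Eigenvalues and multiplicities (the geometric multiplicity of λ is n − rank(A − λI), which equals the number of Jordan blocks for λ):
  λ = -2: algebraic multiplicity = 4, geometric multiplicity = 2

Determining the block sizes for each eigenvalue:
  λ = -2: with am = 4 and gm = 2, the partition is not yet determined (e.g. several partitions of 4 into 2 parts exist). Let N = A − (-2)·I. Computing rank(N^1) = 2, rank(N^2) = 1, rank(N^3) = 0; the number of blocks of size ≥ j is rank(N^{j−1}) − rank(N^j), giving [2, 1, 1]. So we have 1 block(s) of size 3, 1 block(s) of size 1 → block sizes [3, 1]

Assembling the blocks gives a Jordan form
J =
  [-2,  1,  0,  0]
  [ 0, -2,  1,  0]
  [ 0,  0, -2,  0]
  [ 0,  0,  0, -2]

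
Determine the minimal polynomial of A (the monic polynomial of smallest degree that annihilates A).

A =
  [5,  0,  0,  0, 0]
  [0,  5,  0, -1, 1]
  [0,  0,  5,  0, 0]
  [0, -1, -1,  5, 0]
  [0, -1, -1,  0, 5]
x^3 - 15*x^2 + 75*x - 125

The characteristic polynomial is χ_A(x) = (x - 5)^5, so the eigenvalues are known. The minimal polynomial is
  m_A(x) = Π_λ (x − λ)^{k_λ}
where k_λ is the size of the *largest* Jordan block for λ (equivalently, the smallest k with (A − λI)^k v = 0 for every generalised eigenvector v of λ).

  λ = 5: largest Jordan block has size 3, contributing (x − 5)^3

So m_A(x) = (x - 5)^3 = x^3 - 15*x^2 + 75*x - 125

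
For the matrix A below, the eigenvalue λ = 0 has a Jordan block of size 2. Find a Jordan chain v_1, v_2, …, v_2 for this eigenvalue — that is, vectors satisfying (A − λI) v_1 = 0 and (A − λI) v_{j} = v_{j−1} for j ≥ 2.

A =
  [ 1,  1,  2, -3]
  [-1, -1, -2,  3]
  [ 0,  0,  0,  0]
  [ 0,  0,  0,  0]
A Jordan chain for λ = 0 of length 2:
v_1 = (1, -1, 0, 0)ᵀ
v_2 = (1, 0, 0, 0)ᵀ

Let N = A − (0)·I. We want v_2 with N^2 v_2 = 0 but N^1 v_2 ≠ 0; then v_{j-1} := N · v_j for j = 2, …, 2.

Pick v_2 = (1, 0, 0, 0)ᵀ.
Then v_1 = N · v_2 = (1, -1, 0, 0)ᵀ.

Sanity check: (A − (0)·I) v_1 = (0, 0, 0, 0)ᵀ = 0. ✓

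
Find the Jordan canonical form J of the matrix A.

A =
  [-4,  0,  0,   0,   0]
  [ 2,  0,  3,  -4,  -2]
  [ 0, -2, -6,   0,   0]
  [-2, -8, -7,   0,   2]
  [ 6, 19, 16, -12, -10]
J_3(-4) ⊕ J_1(-4) ⊕ J_1(-4)

The characteristic polynomial is
  det(x·I − A) = x^5 + 20*x^4 + 160*x^3 + 640*x^2 + 1280*x + 1024 = (x + 4)^5

Eigenvalues and multiplicities (the geometric multiplicity of λ is n − rank(A − λI), which equals the number of Jordan blocks for λ):
  λ = -4: algebraic multiplicity = 5, geometric multiplicity = 3

Determining the block sizes for each eigenvalue:
  λ = -4: with am = 5 and gm = 3, the partition is not yet determined (e.g. several partitions of 5 into 3 parts exist). Let N = A − (-4)·I. Computing rank(N^1) = 2, rank(N^2) = 1, rank(N^3) = 0; the number of blocks of size ≥ j is rank(N^{j−1}) − rank(N^j), giving [3, 1, 1]. So we have 1 block(s) of size 3, 2 block(s) of size 1 → block sizes [3, 1, 1]

Assembling the blocks gives a Jordan form
J =
  [-4,  1,  0,  0,  0]
  [ 0, -4,  1,  0,  0]
  [ 0,  0, -4,  0,  0]
  [ 0,  0,  0, -4,  0]
  [ 0,  0,  0,  0, -4]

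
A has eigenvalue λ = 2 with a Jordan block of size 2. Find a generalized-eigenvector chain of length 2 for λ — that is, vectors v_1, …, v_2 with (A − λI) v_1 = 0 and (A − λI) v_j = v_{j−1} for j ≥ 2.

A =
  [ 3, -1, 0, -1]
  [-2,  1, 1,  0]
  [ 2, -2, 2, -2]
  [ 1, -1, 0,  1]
A Jordan chain for λ = 2 of length 2:
v_1 = (3, 0, 6, 3)ᵀ
v_2 = (1, -2, 0, 0)ᵀ

Let N = A − (2)·I. We want v_2 with N^2 v_2 = 0 but N^1 v_2 ≠ 0; then v_{j-1} := N · v_j for j = 2, …, 2.

Pick v_2 = (1, -2, 0, 0)ᵀ.
Then v_1 = N · v_2 = (3, 0, 6, 3)ᵀ.

Sanity check: (A − (2)·I) v_1 = (0, 0, 0, 0)ᵀ = 0. ✓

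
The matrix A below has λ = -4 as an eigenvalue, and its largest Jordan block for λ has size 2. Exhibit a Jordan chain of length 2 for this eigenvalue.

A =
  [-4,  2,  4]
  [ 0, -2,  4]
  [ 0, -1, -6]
A Jordan chain for λ = -4 of length 2:
v_1 = (2, 2, -1)ᵀ
v_2 = (0, 1, 0)ᵀ

Let N = A − (-4)·I. We want v_2 with N^2 v_2 = 0 but N^1 v_2 ≠ 0; then v_{j-1} := N · v_j for j = 2, …, 2.

Pick v_2 = (0, 1, 0)ᵀ.
Then v_1 = N · v_2 = (2, 2, -1)ᵀ.

Sanity check: (A − (-4)·I) v_1 = (0, 0, 0)ᵀ = 0. ✓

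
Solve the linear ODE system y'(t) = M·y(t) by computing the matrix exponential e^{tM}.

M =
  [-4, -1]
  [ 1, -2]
e^{tM} =
  [-t*exp(-3*t) + exp(-3*t), -t*exp(-3*t)]
  [t*exp(-3*t), t*exp(-3*t) + exp(-3*t)]

Strategy: write M = P · J · P⁻¹ where J is a Jordan canonical form, so e^{tM} = P · e^{tJ} · P⁻¹, and e^{tJ} can be computed block-by-block.

M has Jordan form
J =
  [-3,  1]
  [ 0, -3]
(up to reordering of blocks).

Per-block formulas:
  For a 2×2 Jordan block J_2(-3): exp(t · J_2(-3)) = e^(-3t)·(I + t·N), where N is the 2×2 nilpotent shift.

After assembling e^{tJ} and conjugating by P, we get:

e^{tM} =
  [-t*exp(-3*t) + exp(-3*t), -t*exp(-3*t)]
  [t*exp(-3*t), t*exp(-3*t) + exp(-3*t)]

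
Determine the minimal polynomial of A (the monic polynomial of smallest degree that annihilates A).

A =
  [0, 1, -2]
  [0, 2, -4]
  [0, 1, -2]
x^2

The characteristic polynomial is χ_A(x) = x^3, so the eigenvalues are known. The minimal polynomial is
  m_A(x) = Π_λ (x − λ)^{k_λ}
where k_λ is the size of the *largest* Jordan block for λ (equivalently, the smallest k with (A − λI)^k v = 0 for every generalised eigenvector v of λ).

  λ = 0: largest Jordan block has size 2, contributing (x − 0)^2

So m_A(x) = x^2 = x^2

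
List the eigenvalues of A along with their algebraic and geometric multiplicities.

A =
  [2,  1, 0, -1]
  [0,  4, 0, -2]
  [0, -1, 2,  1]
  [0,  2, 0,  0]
λ = 2: alg = 4, geom = 3

Step 1 — factor the characteristic polynomial to read off the algebraic multiplicities:
  χ_A(x) = (x - 2)^4

Step 2 — compute geometric multiplicities via the rank-nullity identity g(λ) = n − rank(A − λI):
  rank(A − (2)·I) = 1, so dim ker(A − (2)·I) = n − 1 = 3

Summary:
  λ = 2: algebraic multiplicity = 4, geometric multiplicity = 3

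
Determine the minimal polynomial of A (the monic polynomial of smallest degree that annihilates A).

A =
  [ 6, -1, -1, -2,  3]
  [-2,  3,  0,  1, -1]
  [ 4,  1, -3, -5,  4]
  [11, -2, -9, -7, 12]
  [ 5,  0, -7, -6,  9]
x^3 - 2*x^2 - 15*x + 36

The characteristic polynomial is χ_A(x) = (x - 3)^4*(x + 4), so the eigenvalues are known. The minimal polynomial is
  m_A(x) = Π_λ (x − λ)^{k_λ}
where k_λ is the size of the *largest* Jordan block for λ (equivalently, the smallest k with (A − λI)^k v = 0 for every generalised eigenvector v of λ).

  λ = -4: largest Jordan block has size 1, contributing (x + 4)
  λ = 3: largest Jordan block has size 2, contributing (x − 3)^2

So m_A(x) = (x - 3)^2*(x + 4) = x^3 - 2*x^2 - 15*x + 36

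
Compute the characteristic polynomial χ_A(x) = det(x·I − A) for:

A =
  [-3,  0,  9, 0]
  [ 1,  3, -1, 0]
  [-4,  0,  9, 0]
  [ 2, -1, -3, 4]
x^4 - 13*x^3 + 63*x^2 - 135*x + 108

Expanding det(x·I − A) (e.g. by cofactor expansion or by noting that A is similar to its Jordan form J, which has the same characteristic polynomial as A) gives
  χ_A(x) = x^4 - 13*x^3 + 63*x^2 - 135*x + 108
which factors as (x - 4)*(x - 3)^3. The eigenvalues (with algebraic multiplicities) are λ = 3 with multiplicity 3, λ = 4 with multiplicity 1.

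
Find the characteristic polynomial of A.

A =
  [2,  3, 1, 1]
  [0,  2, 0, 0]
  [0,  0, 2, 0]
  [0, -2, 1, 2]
x^4 - 8*x^3 + 24*x^2 - 32*x + 16

Expanding det(x·I − A) (e.g. by cofactor expansion or by noting that A is similar to its Jordan form J, which has the same characteristic polynomial as A) gives
  χ_A(x) = x^4 - 8*x^3 + 24*x^2 - 32*x + 16
which factors as (x - 2)^4. The eigenvalues (with algebraic multiplicities) are λ = 2 with multiplicity 4.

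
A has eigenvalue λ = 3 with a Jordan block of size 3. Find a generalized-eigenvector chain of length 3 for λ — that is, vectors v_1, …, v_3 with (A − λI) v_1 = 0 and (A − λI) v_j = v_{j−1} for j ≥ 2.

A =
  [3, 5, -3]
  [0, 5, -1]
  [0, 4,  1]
A Jordan chain for λ = 3 of length 3:
v_1 = (-2, 0, 0)ᵀ
v_2 = (5, 2, 4)ᵀ
v_3 = (0, 1, 0)ᵀ

Let N = A − (3)·I. We want v_3 with N^3 v_3 = 0 but N^2 v_3 ≠ 0; then v_{j-1} := N · v_j for j = 3, …, 2.

Pick v_3 = (0, 1, 0)ᵀ.
Then v_2 = N · v_3 = (5, 2, 4)ᵀ.
Then v_1 = N · v_2 = (-2, 0, 0)ᵀ.

Sanity check: (A − (3)·I) v_1 = (0, 0, 0)ᵀ = 0. ✓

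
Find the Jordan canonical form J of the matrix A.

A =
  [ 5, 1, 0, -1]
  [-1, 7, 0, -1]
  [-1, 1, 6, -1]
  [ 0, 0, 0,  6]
J_2(6) ⊕ J_1(6) ⊕ J_1(6)

The characteristic polynomial is
  det(x·I − A) = x^4 - 24*x^3 + 216*x^2 - 864*x + 1296 = (x - 6)^4

Eigenvalues and multiplicities (the geometric multiplicity of λ is n − rank(A − λI), which equals the number of Jordan blocks for λ):
  λ = 6: algebraic multiplicity = 4, geometric multiplicity = 3

Determining the block sizes for each eigenvalue:
  λ = 6: 3 blocks summing to 4 forces exactly one block of size 2 and the rest size 1 → block sizes [2, 1, 1]

Assembling the blocks gives a Jordan form
J =
  [6, 1, 0, 0]
  [0, 6, 0, 0]
  [0, 0, 6, 0]
  [0, 0, 0, 6]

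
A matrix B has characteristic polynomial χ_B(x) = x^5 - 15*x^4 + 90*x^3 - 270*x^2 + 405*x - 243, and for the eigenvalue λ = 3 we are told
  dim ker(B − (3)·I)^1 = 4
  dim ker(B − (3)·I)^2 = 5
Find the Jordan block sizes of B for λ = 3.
Block sizes for λ = 3: [2, 1, 1, 1]

From the dimensions of kernels of powers, the number of Jordan blocks of size at least j is d_j − d_{j−1} where d_j = dim ker(N^j) (with d_0 = 0). Computing the differences gives [4, 1].
The number of blocks of size exactly k is (#blocks of size ≥ k) − (#blocks of size ≥ k + 1), so the partition is: 3 block(s) of size 1, 1 block(s) of size 2.
In nonincreasing order the block sizes are [2, 1, 1, 1].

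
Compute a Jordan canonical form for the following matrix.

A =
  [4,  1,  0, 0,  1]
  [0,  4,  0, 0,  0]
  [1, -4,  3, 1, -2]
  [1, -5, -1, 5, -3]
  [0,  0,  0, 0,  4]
J_2(4) ⊕ J_2(4) ⊕ J_1(4)

The characteristic polynomial is
  det(x·I − A) = x^5 - 20*x^4 + 160*x^3 - 640*x^2 + 1280*x - 1024 = (x - 4)^5

Eigenvalues and multiplicities (the geometric multiplicity of λ is n − rank(A − λI), which equals the number of Jordan blocks for λ):
  λ = 4: algebraic multiplicity = 5, geometric multiplicity = 3

Determining the block sizes for each eigenvalue:
  λ = 4: with am = 5 and gm = 3, the partition is not yet determined (e.g. several partitions of 5 into 3 parts exist). Let N = A − (4)·I. Computing rank(N^1) = 2, rank(N^2) = 0; the number of blocks of size ≥ j is rank(N^{j−1}) − rank(N^j), giving [3, 2]. So we have 2 block(s) of size 2, 1 block(s) of size 1 → block sizes [2, 2, 1]

Assembling the blocks gives a Jordan form
J =
  [4, 1, 0, 0, 0]
  [0, 4, 0, 0, 0]
  [0, 0, 4, 1, 0]
  [0, 0, 0, 4, 0]
  [0, 0, 0, 0, 4]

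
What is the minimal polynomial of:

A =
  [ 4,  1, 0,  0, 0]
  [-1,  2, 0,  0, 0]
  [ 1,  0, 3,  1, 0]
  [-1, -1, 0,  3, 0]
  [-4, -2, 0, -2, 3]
x^2 - 6*x + 9

The characteristic polynomial is χ_A(x) = (x - 3)^5, so the eigenvalues are known. The minimal polynomial is
  m_A(x) = Π_λ (x − λ)^{k_λ}
where k_λ is the size of the *largest* Jordan block for λ (equivalently, the smallest k with (A − λI)^k v = 0 for every generalised eigenvector v of λ).

  λ = 3: largest Jordan block has size 2, contributing (x − 3)^2

So m_A(x) = (x - 3)^2 = x^2 - 6*x + 9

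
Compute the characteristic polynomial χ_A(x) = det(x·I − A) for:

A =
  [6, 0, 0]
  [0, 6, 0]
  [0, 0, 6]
x^3 - 18*x^2 + 108*x - 216

Expanding det(x·I − A) (e.g. by cofactor expansion or by noting that A is similar to its Jordan form J, which has the same characteristic polynomial as A) gives
  χ_A(x) = x^3 - 18*x^2 + 108*x - 216
which factors as (x - 6)^3. The eigenvalues (with algebraic multiplicities) are λ = 6 with multiplicity 3.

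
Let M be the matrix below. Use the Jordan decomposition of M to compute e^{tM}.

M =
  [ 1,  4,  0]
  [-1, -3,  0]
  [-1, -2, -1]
e^{tM} =
  [2*t*exp(-t) + exp(-t), 4*t*exp(-t), 0]
  [-t*exp(-t), -2*t*exp(-t) + exp(-t), 0]
  [-t*exp(-t), -2*t*exp(-t), exp(-t)]

Strategy: write M = P · J · P⁻¹ where J is a Jordan canonical form, so e^{tM} = P · e^{tJ} · P⁻¹, and e^{tJ} can be computed block-by-block.

M has Jordan form
J =
  [-1,  1,  0]
  [ 0, -1,  0]
  [ 0,  0, -1]
(up to reordering of blocks).

Per-block formulas:
  For a 1×1 block at λ = -1: exp(t · [-1]) = [e^(-1t)].
  For a 2×2 Jordan block J_2(-1): exp(t · J_2(-1)) = e^(-1t)·(I + t·N), where N is the 2×2 nilpotent shift.

After assembling e^{tJ} and conjugating by P, we get:

e^{tM} =
  [2*t*exp(-t) + exp(-t), 4*t*exp(-t), 0]
  [-t*exp(-t), -2*t*exp(-t) + exp(-t), 0]
  [-t*exp(-t), -2*t*exp(-t), exp(-t)]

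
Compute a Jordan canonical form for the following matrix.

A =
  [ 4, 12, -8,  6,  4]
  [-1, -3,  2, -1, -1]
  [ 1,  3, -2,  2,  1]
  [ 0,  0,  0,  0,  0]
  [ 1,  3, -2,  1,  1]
J_2(0) ⊕ J_2(0) ⊕ J_1(0)

The characteristic polynomial is
  det(x·I − A) = x^5

Eigenvalues and multiplicities (the geometric multiplicity of λ is n − rank(A − λI), which equals the number of Jordan blocks for λ):
  λ = 0: algebraic multiplicity = 5, geometric multiplicity = 3

Determining the block sizes for each eigenvalue:
  λ = 0: with am = 5 and gm = 3, the partition is not yet determined (e.g. several partitions of 5 into 3 parts exist). Let N = A − (0)·I. Computing rank(N^1) = 2, rank(N^2) = 0; the number of blocks of size ≥ j is rank(N^{j−1}) − rank(N^j), giving [3, 2]. So we have 2 block(s) of size 2, 1 block(s) of size 1 → block sizes [2, 2, 1]

Assembling the blocks gives a Jordan form
J =
  [0, 1, 0, 0, 0]
  [0, 0, 0, 0, 0]
  [0, 0, 0, 1, 0]
  [0, 0, 0, 0, 0]
  [0, 0, 0, 0, 0]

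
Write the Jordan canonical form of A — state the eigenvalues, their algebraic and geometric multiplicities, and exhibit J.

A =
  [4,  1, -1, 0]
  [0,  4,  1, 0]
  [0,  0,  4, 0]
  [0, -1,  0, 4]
J_3(4) ⊕ J_1(4)

The characteristic polynomial is
  det(x·I − A) = x^4 - 16*x^3 + 96*x^2 - 256*x + 256 = (x - 4)^4

Eigenvalues and multiplicities (the geometric multiplicity of λ is n − rank(A − λI), which equals the number of Jordan blocks for λ):
  λ = 4: algebraic multiplicity = 4, geometric multiplicity = 2

Determining the block sizes for each eigenvalue:
  λ = 4: with am = 4 and gm = 2, the partition is not yet determined (e.g. several partitions of 4 into 2 parts exist). Let N = A − (4)·I. Computing rank(N^1) = 2, rank(N^2) = 1, rank(N^3) = 0; the number of blocks of size ≥ j is rank(N^{j−1}) − rank(N^j), giving [2, 1, 1]. So we have 1 block(s) of size 3, 1 block(s) of size 1 → block sizes [3, 1]

Assembling the blocks gives a Jordan form
J =
  [4, 1, 0, 0]
  [0, 4, 1, 0]
  [0, 0, 4, 0]
  [0, 0, 0, 4]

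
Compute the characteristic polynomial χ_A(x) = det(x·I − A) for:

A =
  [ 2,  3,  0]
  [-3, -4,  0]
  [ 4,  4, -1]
x^3 + 3*x^2 + 3*x + 1

Expanding det(x·I − A) (e.g. by cofactor expansion or by noting that A is similar to its Jordan form J, which has the same characteristic polynomial as A) gives
  χ_A(x) = x^3 + 3*x^2 + 3*x + 1
which factors as (x + 1)^3. The eigenvalues (with algebraic multiplicities) are λ = -1 with multiplicity 3.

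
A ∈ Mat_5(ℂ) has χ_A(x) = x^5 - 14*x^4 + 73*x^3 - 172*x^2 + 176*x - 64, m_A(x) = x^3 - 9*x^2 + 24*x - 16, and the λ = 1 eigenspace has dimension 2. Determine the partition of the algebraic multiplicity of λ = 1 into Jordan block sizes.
Block sizes for λ = 1: [1, 1]

Step 1 — from the characteristic polynomial, algebraic multiplicity of λ = 1 is 2. From dim ker(A − (1)·I) = 2, there are exactly 2 Jordan blocks for λ = 1.
Step 2 — from the minimal polynomial, the factor (x − 1) tells us the largest block for λ = 1 has size 1.
Step 3 — with total size 2, 2 blocks, and largest block 1, the block sizes (in nonincreasing order) are [1, 1].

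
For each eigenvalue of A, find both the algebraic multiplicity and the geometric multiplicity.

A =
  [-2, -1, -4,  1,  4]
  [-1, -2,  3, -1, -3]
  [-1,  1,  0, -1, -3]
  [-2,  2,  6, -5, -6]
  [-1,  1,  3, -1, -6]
λ = -3: alg = 5, geom = 3

Step 1 — factor the characteristic polynomial to read off the algebraic multiplicities:
  χ_A(x) = (x + 3)^5

Step 2 — compute geometric multiplicities via the rank-nullity identity g(λ) = n − rank(A − λI):
  rank(A − (-3)·I) = 2, so dim ker(A − (-3)·I) = n − 2 = 3

Summary:
  λ = -3: algebraic multiplicity = 5, geometric multiplicity = 3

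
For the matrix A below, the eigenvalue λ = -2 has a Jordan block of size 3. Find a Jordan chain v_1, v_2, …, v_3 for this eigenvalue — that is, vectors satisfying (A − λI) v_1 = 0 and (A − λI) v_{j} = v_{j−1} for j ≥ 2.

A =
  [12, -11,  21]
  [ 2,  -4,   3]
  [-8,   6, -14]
A Jordan chain for λ = -2 of length 3:
v_1 = (6, 0, -4)ᵀ
v_2 = (14, 2, -8)ᵀ
v_3 = (1, 0, 0)ᵀ

Let N = A − (-2)·I. We want v_3 with N^3 v_3 = 0 but N^2 v_3 ≠ 0; then v_{j-1} := N · v_j for j = 3, …, 2.

Pick v_3 = (1, 0, 0)ᵀ.
Then v_2 = N · v_3 = (14, 2, -8)ᵀ.
Then v_1 = N · v_2 = (6, 0, -4)ᵀ.

Sanity check: (A − (-2)·I) v_1 = (0, 0, 0)ᵀ = 0. ✓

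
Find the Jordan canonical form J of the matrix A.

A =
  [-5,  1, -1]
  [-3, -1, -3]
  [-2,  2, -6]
J_2(-4) ⊕ J_1(-4)

The characteristic polynomial is
  det(x·I − A) = x^3 + 12*x^2 + 48*x + 64 = (x + 4)^3

Eigenvalues and multiplicities (the geometric multiplicity of λ is n − rank(A − λI), which equals the number of Jordan blocks for λ):
  λ = -4: algebraic multiplicity = 3, geometric multiplicity = 2

Determining the block sizes for each eigenvalue:
  λ = -4: 2 blocks summing to 3 forces exactly one block of size 2 and the rest size 1 → block sizes [2, 1]

Assembling the blocks gives a Jordan form
J =
  [-4,  1,  0]
  [ 0, -4,  0]
  [ 0,  0, -4]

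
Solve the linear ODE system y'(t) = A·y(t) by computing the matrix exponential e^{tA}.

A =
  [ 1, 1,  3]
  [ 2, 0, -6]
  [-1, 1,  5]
e^{tA} =
  [-t*exp(2*t) + exp(2*t), t*exp(2*t), 3*t*exp(2*t)]
  [2*t*exp(2*t), -2*t*exp(2*t) + exp(2*t), -6*t*exp(2*t)]
  [-t*exp(2*t), t*exp(2*t), 3*t*exp(2*t) + exp(2*t)]

Strategy: write A = P · J · P⁻¹ where J is a Jordan canonical form, so e^{tA} = P · e^{tJ} · P⁻¹, and e^{tJ} can be computed block-by-block.

A has Jordan form
J =
  [2, 1, 0]
  [0, 2, 0]
  [0, 0, 2]
(up to reordering of blocks).

Per-block formulas:
  For a 1×1 block at λ = 2: exp(t · [2]) = [e^(2t)].
  For a 2×2 Jordan block J_2(2): exp(t · J_2(2)) = e^(2t)·(I + t·N), where N is the 2×2 nilpotent shift.

After assembling e^{tJ} and conjugating by P, we get:

e^{tA} =
  [-t*exp(2*t) + exp(2*t), t*exp(2*t), 3*t*exp(2*t)]
  [2*t*exp(2*t), -2*t*exp(2*t) + exp(2*t), -6*t*exp(2*t)]
  [-t*exp(2*t), t*exp(2*t), 3*t*exp(2*t) + exp(2*t)]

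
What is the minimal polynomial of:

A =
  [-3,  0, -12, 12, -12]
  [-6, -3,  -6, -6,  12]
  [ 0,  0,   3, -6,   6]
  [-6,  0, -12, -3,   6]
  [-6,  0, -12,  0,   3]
x^2 - 9

The characteristic polynomial is χ_A(x) = (x - 3)^2*(x + 3)^3, so the eigenvalues are known. The minimal polynomial is
  m_A(x) = Π_λ (x − λ)^{k_λ}
where k_λ is the size of the *largest* Jordan block for λ (equivalently, the smallest k with (A − λI)^k v = 0 for every generalised eigenvector v of λ).

  λ = -3: largest Jordan block has size 1, contributing (x + 3)
  λ = 3: largest Jordan block has size 1, contributing (x − 3)

So m_A(x) = (x - 3)*(x + 3) = x^2 - 9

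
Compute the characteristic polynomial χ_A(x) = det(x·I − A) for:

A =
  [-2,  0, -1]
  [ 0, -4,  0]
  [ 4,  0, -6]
x^3 + 12*x^2 + 48*x + 64

Expanding det(x·I − A) (e.g. by cofactor expansion or by noting that A is similar to its Jordan form J, which has the same characteristic polynomial as A) gives
  χ_A(x) = x^3 + 12*x^2 + 48*x + 64
which factors as (x + 4)^3. The eigenvalues (with algebraic multiplicities) are λ = -4 with multiplicity 3.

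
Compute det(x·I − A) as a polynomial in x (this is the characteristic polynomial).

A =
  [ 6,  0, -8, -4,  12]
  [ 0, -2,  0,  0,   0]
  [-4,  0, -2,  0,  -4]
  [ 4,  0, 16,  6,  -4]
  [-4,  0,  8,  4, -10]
x^5 + 2*x^4 - 8*x^3 - 16*x^2 + 16*x + 32

Expanding det(x·I − A) (e.g. by cofactor expansion or by noting that A is similar to its Jordan form J, which has the same characteristic polynomial as A) gives
  χ_A(x) = x^5 + 2*x^4 - 8*x^3 - 16*x^2 + 16*x + 32
which factors as (x - 2)^2*(x + 2)^3. The eigenvalues (with algebraic multiplicities) are λ = -2 with multiplicity 3, λ = 2 with multiplicity 2.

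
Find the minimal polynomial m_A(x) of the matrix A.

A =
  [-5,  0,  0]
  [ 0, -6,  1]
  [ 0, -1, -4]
x^2 + 10*x + 25

The characteristic polynomial is χ_A(x) = (x + 5)^3, so the eigenvalues are known. The minimal polynomial is
  m_A(x) = Π_λ (x − λ)^{k_λ}
where k_λ is the size of the *largest* Jordan block for λ (equivalently, the smallest k with (A − λI)^k v = 0 for every generalised eigenvector v of λ).

  λ = -5: largest Jordan block has size 2, contributing (x + 5)^2

So m_A(x) = (x + 5)^2 = x^2 + 10*x + 25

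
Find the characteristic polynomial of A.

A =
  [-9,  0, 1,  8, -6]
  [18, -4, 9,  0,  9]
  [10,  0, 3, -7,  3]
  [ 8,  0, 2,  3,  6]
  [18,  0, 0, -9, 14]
x^5 - 7*x^4 - 29*x^3 + 235*x^2 + 200*x - 2000

Expanding det(x·I − A) (e.g. by cofactor expansion or by noting that A is similar to its Jordan form J, which has the same characteristic polynomial as A) gives
  χ_A(x) = x^5 - 7*x^4 - 29*x^3 + 235*x^2 + 200*x - 2000
which factors as (x - 5)^3*(x + 4)^2. The eigenvalues (with algebraic multiplicities) are λ = -4 with multiplicity 2, λ = 5 with multiplicity 3.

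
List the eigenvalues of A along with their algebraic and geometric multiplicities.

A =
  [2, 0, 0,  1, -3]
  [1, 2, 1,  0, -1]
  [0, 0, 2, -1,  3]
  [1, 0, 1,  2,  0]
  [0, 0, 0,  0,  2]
λ = 2: alg = 5, geom = 2

Step 1 — factor the characteristic polynomial to read off the algebraic multiplicities:
  χ_A(x) = (x - 2)^5

Step 2 — compute geometric multiplicities via the rank-nullity identity g(λ) = n − rank(A − λI):
  rank(A − (2)·I) = 3, so dim ker(A − (2)·I) = n − 3 = 2

Summary:
  λ = 2: algebraic multiplicity = 5, geometric multiplicity = 2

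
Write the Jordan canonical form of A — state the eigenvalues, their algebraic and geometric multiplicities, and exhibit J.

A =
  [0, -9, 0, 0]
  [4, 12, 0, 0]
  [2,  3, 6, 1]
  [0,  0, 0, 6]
J_2(6) ⊕ J_2(6)

The characteristic polynomial is
  det(x·I − A) = x^4 - 24*x^3 + 216*x^2 - 864*x + 1296 = (x - 6)^4

Eigenvalues and multiplicities (the geometric multiplicity of λ is n − rank(A − λI), which equals the number of Jordan blocks for λ):
  λ = 6: algebraic multiplicity = 4, geometric multiplicity = 2

Determining the block sizes for each eigenvalue:
  λ = 6: with am = 4 and gm = 2, the partition is not yet determined (e.g. several partitions of 4 into 2 parts exist). Let N = A − (6)·I. Computing rank(N^1) = 2, rank(N^2) = 0; the number of blocks of size ≥ j is rank(N^{j−1}) − rank(N^j), giving [2, 2]. So we have 2 block(s) of size 2 → block sizes [2, 2]

Assembling the blocks gives a Jordan form
J =
  [6, 1, 0, 0]
  [0, 6, 0, 0]
  [0, 0, 6, 1]
  [0, 0, 0, 6]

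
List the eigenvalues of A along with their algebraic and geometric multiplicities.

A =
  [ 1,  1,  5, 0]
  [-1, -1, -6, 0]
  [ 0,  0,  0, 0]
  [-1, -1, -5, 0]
λ = 0: alg = 4, geom = 2

Step 1 — factor the characteristic polynomial to read off the algebraic multiplicities:
  χ_A(x) = x^4

Step 2 — compute geometric multiplicities via the rank-nullity identity g(λ) = n − rank(A − λI):
  rank(A − (0)·I) = 2, so dim ker(A − (0)·I) = n − 2 = 2

Summary:
  λ = 0: algebraic multiplicity = 4, geometric multiplicity = 2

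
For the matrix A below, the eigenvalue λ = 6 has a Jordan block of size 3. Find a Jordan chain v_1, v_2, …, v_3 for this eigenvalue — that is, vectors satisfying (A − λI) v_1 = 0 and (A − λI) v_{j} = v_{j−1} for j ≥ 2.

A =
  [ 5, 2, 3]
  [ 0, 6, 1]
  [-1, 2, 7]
A Jordan chain for λ = 6 of length 3:
v_1 = (-2, -1, 0)ᵀ
v_2 = (-1, 0, -1)ᵀ
v_3 = (1, 0, 0)ᵀ

Let N = A − (6)·I. We want v_3 with N^3 v_3 = 0 but N^2 v_3 ≠ 0; then v_{j-1} := N · v_j for j = 3, …, 2.

Pick v_3 = (1, 0, 0)ᵀ.
Then v_2 = N · v_3 = (-1, 0, -1)ᵀ.
Then v_1 = N · v_2 = (-2, -1, 0)ᵀ.

Sanity check: (A − (6)·I) v_1 = (0, 0, 0)ᵀ = 0. ✓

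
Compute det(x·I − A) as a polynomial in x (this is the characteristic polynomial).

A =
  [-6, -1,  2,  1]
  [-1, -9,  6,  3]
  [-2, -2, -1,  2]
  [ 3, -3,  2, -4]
x^4 + 20*x^3 + 150*x^2 + 500*x + 625

Expanding det(x·I − A) (e.g. by cofactor expansion or by noting that A is similar to its Jordan form J, which has the same characteristic polynomial as A) gives
  χ_A(x) = x^4 + 20*x^3 + 150*x^2 + 500*x + 625
which factors as (x + 5)^4. The eigenvalues (with algebraic multiplicities) are λ = -5 with multiplicity 4.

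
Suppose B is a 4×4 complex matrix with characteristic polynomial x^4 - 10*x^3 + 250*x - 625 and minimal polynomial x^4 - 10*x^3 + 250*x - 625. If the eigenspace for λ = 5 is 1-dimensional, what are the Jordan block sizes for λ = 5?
Block sizes for λ = 5: [3]

Step 1 — from the characteristic polynomial, algebraic multiplicity of λ = 5 is 3. From dim ker(B − (5)·I) = 1, there are exactly 1 Jordan blocks for λ = 5.
Step 2 — from the minimal polynomial, the factor (x − 5)^3 tells us the largest block for λ = 5 has size 3.
Step 3 — with total size 3, 1 blocks, and largest block 3, the block sizes (in nonincreasing order) are [3].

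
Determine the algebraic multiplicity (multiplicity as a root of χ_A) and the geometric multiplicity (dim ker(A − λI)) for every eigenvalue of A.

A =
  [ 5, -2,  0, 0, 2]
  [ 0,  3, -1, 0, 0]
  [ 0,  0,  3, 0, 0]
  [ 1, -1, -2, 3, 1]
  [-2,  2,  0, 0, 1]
λ = 3: alg = 5, geom = 3

Step 1 — factor the characteristic polynomial to read off the algebraic multiplicities:
  χ_A(x) = (x - 3)^5

Step 2 — compute geometric multiplicities via the rank-nullity identity g(λ) = n − rank(A − λI):
  rank(A − (3)·I) = 2, so dim ker(A − (3)·I) = n − 2 = 3

Summary:
  λ = 3: algebraic multiplicity = 5, geometric multiplicity = 3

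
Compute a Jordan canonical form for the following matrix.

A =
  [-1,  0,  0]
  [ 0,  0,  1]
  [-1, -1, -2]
J_3(-1)

The characteristic polynomial is
  det(x·I − A) = x^3 + 3*x^2 + 3*x + 1 = (x + 1)^3

Eigenvalues and multiplicities (the geometric multiplicity of λ is n − rank(A − λI), which equals the number of Jordan blocks for λ):
  λ = -1: algebraic multiplicity = 3, geometric multiplicity = 1

Determining the block sizes for each eigenvalue:
  λ = -1: one block (gm = 1), so the single block has size am = 3 → block sizes [3]

Assembling the blocks gives a Jordan form
J =
  [-1,  1,  0]
  [ 0, -1,  1]
  [ 0,  0, -1]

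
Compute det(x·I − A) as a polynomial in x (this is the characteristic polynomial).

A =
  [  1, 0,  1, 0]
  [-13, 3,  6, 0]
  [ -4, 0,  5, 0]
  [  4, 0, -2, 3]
x^4 - 12*x^3 + 54*x^2 - 108*x + 81

Expanding det(x·I − A) (e.g. by cofactor expansion or by noting that A is similar to its Jordan form J, which has the same characteristic polynomial as A) gives
  χ_A(x) = x^4 - 12*x^3 + 54*x^2 - 108*x + 81
which factors as (x - 3)^4. The eigenvalues (with algebraic multiplicities) are λ = 3 with multiplicity 4.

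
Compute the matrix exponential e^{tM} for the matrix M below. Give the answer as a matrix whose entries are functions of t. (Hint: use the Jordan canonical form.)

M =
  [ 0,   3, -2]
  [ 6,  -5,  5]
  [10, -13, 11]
e^{tM} =
  [t^2*exp(2*t) - 2*t*exp(2*t) + exp(2*t), -t^2*exp(2*t)/2 + 3*t*exp(2*t), t^2*exp(2*t)/2 - 2*t*exp(2*t)]
  [-2*t^2*exp(2*t) + 6*t*exp(2*t), t^2*exp(2*t) - 7*t*exp(2*t) + exp(2*t), -t^2*exp(2*t) + 5*t*exp(2*t)]
  [-4*t^2*exp(2*t) + 10*t*exp(2*t), 2*t^2*exp(2*t) - 13*t*exp(2*t), -2*t^2*exp(2*t) + 9*t*exp(2*t) + exp(2*t)]

Strategy: write M = P · J · P⁻¹ where J is a Jordan canonical form, so e^{tM} = P · e^{tJ} · P⁻¹, and e^{tJ} can be computed block-by-block.

M has Jordan form
J =
  [2, 1, 0]
  [0, 2, 1]
  [0, 0, 2]
(up to reordering of blocks).

Per-block formulas:
  For a 3×3 Jordan block J_3(2): exp(t · J_3(2)) = e^(2t)·(I + t·N + (t^2/2)·N^2), where N is the 3×3 nilpotent shift.

After assembling e^{tJ} and conjugating by P, we get:

e^{tM} =
  [t^2*exp(2*t) - 2*t*exp(2*t) + exp(2*t), -t^2*exp(2*t)/2 + 3*t*exp(2*t), t^2*exp(2*t)/2 - 2*t*exp(2*t)]
  [-2*t^2*exp(2*t) + 6*t*exp(2*t), t^2*exp(2*t) - 7*t*exp(2*t) + exp(2*t), -t^2*exp(2*t) + 5*t*exp(2*t)]
  [-4*t^2*exp(2*t) + 10*t*exp(2*t), 2*t^2*exp(2*t) - 13*t*exp(2*t), -2*t^2*exp(2*t) + 9*t*exp(2*t) + exp(2*t)]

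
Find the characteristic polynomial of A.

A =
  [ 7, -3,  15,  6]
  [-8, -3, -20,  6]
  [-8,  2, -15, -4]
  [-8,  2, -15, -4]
x^4 + 15*x^3 + 75*x^2 + 125*x

Expanding det(x·I − A) (e.g. by cofactor expansion or by noting that A is similar to its Jordan form J, which has the same characteristic polynomial as A) gives
  χ_A(x) = x^4 + 15*x^3 + 75*x^2 + 125*x
which factors as x*(x + 5)^3. The eigenvalues (with algebraic multiplicities) are λ = -5 with multiplicity 3, λ = 0 with multiplicity 1.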